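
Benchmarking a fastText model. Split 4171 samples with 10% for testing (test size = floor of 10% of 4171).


Test = ⌊4171·10/100⌋ = 417
Train = 4171 - 417 = 3754

Train: 3754, Test: 417


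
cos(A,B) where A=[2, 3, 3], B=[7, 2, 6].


A·B = 2·7 + 3·2 + 3·6 = 38
‖A‖ = √22 = 4.6904, ‖B‖ = √89 = 9.434
cos = 38/(√22·√89) = 38/√1958 = 0.8588

0.8588


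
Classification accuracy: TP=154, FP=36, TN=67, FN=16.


Accuracy = (TP+TN)/(TP+TN+FP+FN)
= (154+67)/(273)
= 221/273 = 80.95%

80.95%


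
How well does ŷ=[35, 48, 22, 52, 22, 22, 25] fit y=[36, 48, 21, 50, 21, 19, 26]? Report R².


ȳ = 31.5714
SS_res = Σ(y-ŷ)² = 17
SS_tot = Σ(y-ȳ)² = 1041.71
R² = 1 - SS_res/SS_tot = 1 - 0.0163 = 0.9837

0.9837


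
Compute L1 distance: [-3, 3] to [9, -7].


d = |-3-9| + |3+ 7|
  = 12 + 10
  = 22

22


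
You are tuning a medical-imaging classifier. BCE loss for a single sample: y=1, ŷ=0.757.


BCE = -[y·ln(p) + (1-y)·ln(1-p)]
= -1·ln(0.757) - 0
= -ln(0.757) = 0.2784

0.2784


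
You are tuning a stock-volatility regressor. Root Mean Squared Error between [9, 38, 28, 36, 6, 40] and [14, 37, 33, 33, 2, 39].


MSE = 77/6 = 12.8333
RMSE = √(77/6) = 3.5824

3.5824


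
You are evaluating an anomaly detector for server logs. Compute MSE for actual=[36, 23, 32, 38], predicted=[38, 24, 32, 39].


Squared errors: (36-38)²=4, (23-24)²=1, (32-32)²=0, (38-39)²=1
Sum = 6
MSE = 6/4 = 3/2

3/2


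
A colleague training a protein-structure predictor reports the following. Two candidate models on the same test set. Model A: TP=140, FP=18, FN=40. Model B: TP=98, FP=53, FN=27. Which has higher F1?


Model A: P=140/158=0.8861, R=140/180=0.7778, F1=2PR/(P+R)=2TP/(2TP+FP+FN)=280/338=0.8284
Model B: P=98/151=0.649, R=98/125=0.784, F1=2PR/(P+R)=2TP/(2TP+FP+FN)=196/276=0.7101
0.8284 > 0.7101 → Model A

Model A


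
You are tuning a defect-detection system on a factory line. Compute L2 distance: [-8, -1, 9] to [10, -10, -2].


d = √((-8-10)² + (-1+ 10)² + (9+ 2)²)
  = √(324 + 81 + 121)
  = √526 = 22.9347

22.9347


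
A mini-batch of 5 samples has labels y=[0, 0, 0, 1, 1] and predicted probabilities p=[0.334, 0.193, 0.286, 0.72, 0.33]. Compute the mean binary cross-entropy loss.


L[0] = -ln(1-0.334) = -ln(0.666) = 0.4065
L[1] = -ln(1-0.193) = -ln(0.807) = 0.2144
L[2] = -ln(1-0.286) = -ln(0.714) = 0.3369
L[3] = -ln(0.72) = 0.3285
L[4] = -ln(0.33) = 1.1087
mean = (0.4065 + 0.2144 + 0.3369 + 0.3285 + 1.1087)/5 = 0.479

0.479


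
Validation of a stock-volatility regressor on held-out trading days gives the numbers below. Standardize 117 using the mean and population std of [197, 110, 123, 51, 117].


μ = 119.6, σ = 46.4913
z = (117 - 119.6)/46.4913 = -0.0559

-0.0559


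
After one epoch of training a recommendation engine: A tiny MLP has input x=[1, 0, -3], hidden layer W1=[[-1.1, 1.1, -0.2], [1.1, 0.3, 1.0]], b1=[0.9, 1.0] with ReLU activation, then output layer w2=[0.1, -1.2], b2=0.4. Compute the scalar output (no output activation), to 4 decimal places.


z1[0] = (-1.1)·(1) + (1.1)·(0) + (-0.2)·(-3) + 0.9 = 0.4
z1[1] = (1.1)·(1) + (0.3)·(0) + (1.0)·(-3) + 1.0 = -0.9
h = ReLU(z1) = [0.4, 0.0]
output = (0.1)·(0.4) + (-1.2)·(0.0) + 0.4 = 0.44

0.44


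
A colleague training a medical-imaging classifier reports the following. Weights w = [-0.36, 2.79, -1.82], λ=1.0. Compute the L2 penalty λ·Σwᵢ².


‖w‖₂² = (-0.36)² + (2.79)² + (-1.82)²
     = 0.1296 + 7.7841 + 3.3124
     = 11.2261
λ·‖w‖₂² = 1.0·11.2261 = 11.2261

11.2261


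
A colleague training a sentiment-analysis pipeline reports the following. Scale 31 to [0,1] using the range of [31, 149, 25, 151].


min=25, max=151
(31-25)/(151-25) = 6/126 = 0.0476

0.0476


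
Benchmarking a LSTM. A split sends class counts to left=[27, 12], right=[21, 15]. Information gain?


Parent = [48, 27], H_parent = 0.9427
H_left = 0.8905 (n=39), H_right = 0.9799 (n=36)
H_children = (39/75)·0.8905 + (36/75)·0.9799 = 0.9334
IG = 0.9427 - 0.9334 = 0.0093

0.0093


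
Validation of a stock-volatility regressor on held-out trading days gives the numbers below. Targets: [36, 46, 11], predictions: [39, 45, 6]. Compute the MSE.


Squared errors: (36-39)²=9, (46-45)²=1, (11-6)²=25
Sum = 35
MSE = 35/3 = 35/3

35/3


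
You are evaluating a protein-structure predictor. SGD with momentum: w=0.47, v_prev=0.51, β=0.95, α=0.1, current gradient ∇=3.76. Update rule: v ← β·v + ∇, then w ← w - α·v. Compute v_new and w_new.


v_new = 0.95·0.51 + 3.76 = 0.4845 + 3.76 = 4.2445
w_new = 0.47 - 0.1·4.2445 = 0.47 - 0.42445 = 0.04555

v_new=4.2445, w_new=0.04555


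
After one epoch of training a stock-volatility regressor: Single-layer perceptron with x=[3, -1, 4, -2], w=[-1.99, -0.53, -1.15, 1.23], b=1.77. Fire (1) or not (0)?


z = (3)·(-1.99) + (-1)·(-0.53) + (4)·(-1.15) + (-2)·(1.23) + 1.77
  = -10.73
step(z) = 0 (z<0)

0


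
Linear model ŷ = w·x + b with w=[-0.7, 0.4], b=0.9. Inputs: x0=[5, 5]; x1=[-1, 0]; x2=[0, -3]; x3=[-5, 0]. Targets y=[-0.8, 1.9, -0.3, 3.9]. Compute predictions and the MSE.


ŷ0 = (-0.7)·(5) + (0.4)·(5) + 0.9 = -0.6
ŷ1 = (-0.7)·(-1) + (0.4)·(0) + 0.9 = 1.6
ŷ2 = (-0.7)·(0) + (0.4)·(-3) + 0.9 = -0.3
ŷ3 = (-0.7)·(-5) + (0.4)·(0) + 0.9 = 4.4
errors² = [0.04, 0.09, 0.0, 0.25]
MSE = 0.3800/4 = 0.095

0.095


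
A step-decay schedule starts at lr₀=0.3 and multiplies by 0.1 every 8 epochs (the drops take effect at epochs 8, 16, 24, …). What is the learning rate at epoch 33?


n_drops = ⌊33/8⌋ = 4
lr = 0.3·0.1^4 = 0.3·0.0001 = 0.00003

0.00003


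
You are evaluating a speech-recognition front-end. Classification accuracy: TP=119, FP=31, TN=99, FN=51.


Accuracy = (TP+TN)/(TP+TN+FP+FN)
= (119+99)/(300)
= 218/300 = 72.67%

72.67%


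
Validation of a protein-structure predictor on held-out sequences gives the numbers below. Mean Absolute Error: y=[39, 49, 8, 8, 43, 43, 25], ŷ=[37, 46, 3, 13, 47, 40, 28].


Absolute errors: |39-37|=2, |49-46|=3, |8-3|=5, |8-13|=5, |43-47|=4, |43-40|=3, |25-28|=3
Sum = 25
MAE = 25/7 = 25/7

25/7


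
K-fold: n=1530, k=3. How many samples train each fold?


Fold size = 1530/3 = 510
Training per fold = 1530 - 510 = 1020

1020


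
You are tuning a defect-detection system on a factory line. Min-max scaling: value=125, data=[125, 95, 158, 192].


min=95, max=192
(125-95)/(192-95) = 30/97 = 0.3093

0.3093


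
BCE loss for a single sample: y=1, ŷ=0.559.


BCE = -[y·ln(p) + (1-y)·ln(1-p)]
= -1·ln(0.559) - 0
= -ln(0.559) = 0.5816

0.5816


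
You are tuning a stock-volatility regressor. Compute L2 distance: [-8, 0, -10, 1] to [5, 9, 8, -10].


d = √((-8-5)² + (0-9)² + (-10-8)² + (1+ 10)²)
  = √(169 + 81 + 324 + 121)
  = √695 = 26.3629

26.3629


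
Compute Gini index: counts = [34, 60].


Probabilities: [34/94, 60/94] ≈ [0.3617, 0.6383]
Σpᵢ² = (1156 + 3600)/94² = 4756/8836
Gini = 1 - Σpᵢ² = 1 - 4756/8836 = 0.4617

0.4617


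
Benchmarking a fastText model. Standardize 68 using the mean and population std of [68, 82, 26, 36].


μ = 53, σ = 22.8254
z = (68 - 53)/22.8254 = 0.6572

0.6572


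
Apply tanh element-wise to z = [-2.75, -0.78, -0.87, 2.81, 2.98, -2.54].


tanh(-2.75) = -0.9919
tanh(-0.78) = -0.6527
tanh(-0.87) = -0.7014
tanh(2.81) = 0.9928
tanh(2.98) = 0.9949
tanh(-2.54) = -0.9876
result = [-0.9919, -0.6527, -0.7014, 0.9928, 0.9949, -0.9876]

[-0.9919, -0.6527, -0.7014, 0.9928, 0.9949, -0.9876]


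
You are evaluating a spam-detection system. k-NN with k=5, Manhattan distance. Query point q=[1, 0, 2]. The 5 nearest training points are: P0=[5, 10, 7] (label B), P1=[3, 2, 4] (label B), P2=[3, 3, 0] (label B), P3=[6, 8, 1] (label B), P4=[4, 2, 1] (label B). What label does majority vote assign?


d(q,P0) = 19  (label B)
d(q,P1) = 6  (label B)
d(q,P2) = 7  (label B)
d(q,P3) = 14  (label B)
d(q,P4) = 6  (label B)
Votes: A=0, B=5
Majority → B

B


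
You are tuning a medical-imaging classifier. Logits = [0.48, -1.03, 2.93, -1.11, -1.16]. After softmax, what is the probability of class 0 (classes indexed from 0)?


Exponentials: e^0.48=1.6161, e^-1.03=0.357, e^2.93=18.7276, e^-1.11=0.3296, e^-1.16=0.3135
Sum = 21.3438
Softmax = [0.0757, 0.0167, 0.8774, 0.0154, 0.0147]
p[0] = 1.6161/21.3438 = 0.0757

0.0757


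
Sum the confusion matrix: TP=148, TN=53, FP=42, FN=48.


Total = TP + TN + FP + FN
= 148 + 53 + 42 + 48
= 291
(Predicted positive: 190, predicted negative: 101)

291


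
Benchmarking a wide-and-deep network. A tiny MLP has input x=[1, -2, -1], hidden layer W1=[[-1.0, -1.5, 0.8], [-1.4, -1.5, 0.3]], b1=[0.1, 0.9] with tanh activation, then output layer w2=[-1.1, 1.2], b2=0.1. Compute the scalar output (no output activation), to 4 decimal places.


z1[0] = (-1.0)·(1) + (-1.5)·(-2) + (0.8)·(-1) + 0.1 = 1.3
z1[1] = (-1.4)·(1) + (-1.5)·(-2) + (0.3)·(-1) + 0.9 = 2.2
h = tanh(z1) = [0.8617, 0.9757]
output = (-1.1)·(0.8617) + (1.2)·(0.9757) + 0.1 = 0.323

0.323


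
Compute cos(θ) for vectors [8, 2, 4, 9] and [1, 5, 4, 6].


A·B = 8·1 + 2·5 + 4·4 + 9·6 = 88
‖A‖ = √165 = 12.8452, ‖B‖ = √78 = 8.8318
cos = 88/(√165·√78) = 88/√12870 = 0.7757

0.7757


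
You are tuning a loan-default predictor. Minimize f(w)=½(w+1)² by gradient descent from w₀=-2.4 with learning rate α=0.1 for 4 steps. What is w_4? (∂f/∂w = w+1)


step 1: grad = -2.4+1 = -1.4; w = -2.4 - 0.1·(-1.4) = -2.26
step 2: grad = -2.26+1 = -1.26; w = -2.26 - 0.1·(-1.26) = -2.134
step 3: grad = -2.134+1 = -1.134; w = -2.134 - 0.1·(-1.134) = -2.0206
step 4: grad = -2.0206+1 = -1.0206; w = -2.0206 - 0.1·(-1.0206) = -1.91854

-1.91854


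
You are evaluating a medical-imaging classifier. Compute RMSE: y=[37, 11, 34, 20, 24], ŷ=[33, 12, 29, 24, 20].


MSE = 74/5 = 14.8
RMSE = √(74/5) = 3.8471

3.8471


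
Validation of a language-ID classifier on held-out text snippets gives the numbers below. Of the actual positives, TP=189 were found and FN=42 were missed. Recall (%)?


Recall = TP/(TP+FN)
= 189/(189+42)
= 189/231 = 81.82%

81.82%


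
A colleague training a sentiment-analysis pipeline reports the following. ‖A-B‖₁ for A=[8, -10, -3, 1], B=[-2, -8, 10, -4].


d = |8+ 2| + |-10+ 8| + |-3-10| + |1+ 4|
  = 10 + 2 + 13 + 5
  = 30

30


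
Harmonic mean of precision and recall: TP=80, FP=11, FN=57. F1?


Precision = 80/91 = 0.8791
Recall = 80/137 = 0.5839
F1 = 2·P·R/(P+R) = 2·TP/(2·TP+FP+FN) = 160/(160+11+57) = 160/228 = 0.7018

0.7018


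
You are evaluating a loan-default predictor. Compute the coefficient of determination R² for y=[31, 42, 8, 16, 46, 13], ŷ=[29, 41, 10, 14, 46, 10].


ȳ = 26
SS_res = Σ(y-ŷ)² = 22
SS_tot = Σ(y-ȳ)² = 1274
R² = 1 - SS_res/SS_tot = 1 - 0.0173 = 0.9827

0.9827


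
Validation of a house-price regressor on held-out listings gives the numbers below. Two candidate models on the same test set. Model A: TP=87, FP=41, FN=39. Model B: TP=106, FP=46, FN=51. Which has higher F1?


Model A: P=87/128=0.6797, R=87/126=0.6905, F1=2PR/(P+R)=2TP/(2TP+FP+FN)=174/254=0.685
Model B: P=106/152=0.6974, R=106/157=0.6752, F1=2PR/(P+R)=2TP/(2TP+FP+FN)=212/309=0.6861
0.685 < 0.6861 → Model B

Model B


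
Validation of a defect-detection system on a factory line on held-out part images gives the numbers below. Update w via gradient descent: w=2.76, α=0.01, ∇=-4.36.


w_new = w - α·∇
= 2.76 - 0.01·-4.36
= 2.76 + 0.0436
= 2.8036

2.8036


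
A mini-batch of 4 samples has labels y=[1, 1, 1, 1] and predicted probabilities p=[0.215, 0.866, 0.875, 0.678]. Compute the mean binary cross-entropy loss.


L[0] = -ln(0.215) = 1.5371
L[1] = -ln(0.866) = 0.1439
L[2] = -ln(0.875) = 0.1335
L[3] = -ln(0.678) = 0.3886
mean = (1.5371 + 0.1439 + 0.1335 + 0.3886)/4 = 0.5508

0.5508


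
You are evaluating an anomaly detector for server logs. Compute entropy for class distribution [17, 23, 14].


Probabilities: [17/54, 23/54, 14/54] ≈ [0.3148, 0.4259, 0.2593]
H = -((17/54)·log₂(17/54) + (23/54)·log₂(23/54) + (14/54)·log₂(14/54))
  = 1.5543 bits

1.5543 bits


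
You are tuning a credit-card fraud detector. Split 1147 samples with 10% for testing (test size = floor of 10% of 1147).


Test = ⌊1147·10/100⌋ = 114
Train = 1147 - 114 = 1033

Train: 1033, Test: 114


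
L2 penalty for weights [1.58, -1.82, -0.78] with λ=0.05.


‖w‖₂² = (1.58)² + (-1.82)² + (-0.78)²
     = 2.4964 + 3.3124 + 0.6084
     = 6.4172
λ·‖w‖₂² = 0.05·6.4172 = 0.32086

0.32086


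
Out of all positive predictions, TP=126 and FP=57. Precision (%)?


Precision = TP/(TP+FP)
= 126/(126+57)
= 126/183 = 68.85%

68.85%


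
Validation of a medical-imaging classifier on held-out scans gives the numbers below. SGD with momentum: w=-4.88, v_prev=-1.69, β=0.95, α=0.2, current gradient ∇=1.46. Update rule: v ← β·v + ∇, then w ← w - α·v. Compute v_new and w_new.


v_new = 0.95·-1.69 + 1.46 = -1.6055 + 1.46 = -0.1455
w_new = -4.88 - 0.2·-0.1455 = -4.88 + 0.0291 = -4.8509

v_new=-0.1455, w_new=-4.8509


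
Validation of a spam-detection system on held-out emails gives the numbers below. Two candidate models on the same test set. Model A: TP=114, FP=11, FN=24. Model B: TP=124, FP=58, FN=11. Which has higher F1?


Model A: P=114/125=0.912, R=114/138=0.8261, F1=2PR/(P+R)=2TP/(2TP+FP+FN)=228/263=0.8669
Model B: P=124/182=0.6813, R=124/135=0.9185, F1=2PR/(P+R)=2TP/(2TP+FP+FN)=248/317=0.7823
0.8669 > 0.7823 → Model A

Model A


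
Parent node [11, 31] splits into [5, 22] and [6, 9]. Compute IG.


Parent = [11, 31], H_parent = 0.8296
H_left = 0.6913 (n=27), H_right = 0.971 (n=15)
H_children = (27/42)·0.6913 + (15/42)·0.971 = 0.7912
IG = 0.8296 - 0.7912 = 0.0384

0.0384


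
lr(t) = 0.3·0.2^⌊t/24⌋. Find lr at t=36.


n_drops = ⌊36/24⌋ = 1
lr = 0.3·0.2^1 = 0.3·0.2 = 0.06

0.06


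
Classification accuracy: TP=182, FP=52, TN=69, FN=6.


Accuracy = (TP+TN)/(TP+TN+FP+FN)
= (182+69)/(309)
= 251/309 = 81.23%

81.23%


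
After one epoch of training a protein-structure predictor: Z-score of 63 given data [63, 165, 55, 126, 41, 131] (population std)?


μ = 96.8333, σ = 45.9653
z = (63 - 96.8333)/45.9653 = -0.7361

-0.7361


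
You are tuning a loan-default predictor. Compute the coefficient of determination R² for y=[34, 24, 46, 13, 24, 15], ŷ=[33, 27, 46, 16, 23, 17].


ȳ = 26
SS_res = Σ(y-ŷ)² = 24
SS_tot = Σ(y-ȳ)² = 762
R² = 1 - SS_res/SS_tot = 1 - 0.0315 = 0.9685

0.9685


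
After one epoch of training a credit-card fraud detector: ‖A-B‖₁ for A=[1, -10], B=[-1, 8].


d = |1+ 1| + |-10-8|
  = 2 + 18
  = 20

20


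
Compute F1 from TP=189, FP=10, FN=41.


Precision = 189/199 = 0.9497
Recall = 189/230 = 0.8217
F1 = 2·P·R/(P+R) = 2·TP/(2·TP+FP+FN) = 378/(378+10+41) = 378/429 = 0.8811

0.8811


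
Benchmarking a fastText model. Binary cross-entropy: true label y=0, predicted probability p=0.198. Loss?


BCE = -[y·ln(p) + (1-y)·ln(1-p)]
= -0 - 1·ln(1-0.198)
= -ln(0.802) = 0.2206

0.2206


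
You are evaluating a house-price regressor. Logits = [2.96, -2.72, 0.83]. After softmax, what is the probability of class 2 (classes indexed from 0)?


Exponentials: e^2.96=19.298, e^-2.72=0.0659, e^0.83=2.2933
Sum = 21.6572
Softmax = [0.8911, 0.003, 0.1059]
p[2] = 2.2933/21.6572 = 0.1059

0.1059


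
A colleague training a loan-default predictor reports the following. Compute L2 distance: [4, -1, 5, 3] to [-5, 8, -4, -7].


d = √((4+ 5)² + (-1-8)² + (5+ 4)² + (3+ 7)²)
  = √(81 + 81 + 81 + 100)
  = √343 = 18.5203

18.5203


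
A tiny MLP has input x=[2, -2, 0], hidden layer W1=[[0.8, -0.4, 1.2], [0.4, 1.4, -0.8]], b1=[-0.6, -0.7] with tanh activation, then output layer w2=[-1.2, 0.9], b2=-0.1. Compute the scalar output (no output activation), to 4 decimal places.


z1[0] = (0.8)·(2) + (-0.4)·(-2) + (1.2)·(0) - 0.6 = 1.8
z1[1] = (0.4)·(2) + (1.4)·(-2) + (-0.8)·(0) - 0.7 = -2.7
h = tanh(z1) = [0.9468, -0.991]
output = (-1.2)·(0.9468) + (0.9)·(-0.991) - 0.1 = -2.1281

-2.1281


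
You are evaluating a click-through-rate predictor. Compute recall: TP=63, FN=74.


Recall = TP/(TP+FN)
= 63/(63+74)
= 63/137 = 45.99%

45.99%


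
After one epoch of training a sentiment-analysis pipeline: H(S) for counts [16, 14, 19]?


Probabilities: [16/49, 14/49, 19/49] ≈ [0.3265, 0.2857, 0.3878]
H = -((16/49)·log₂(16/49) + (14/49)·log₂(14/49) + (19/49)·log₂(19/49))
  = 1.5736 bits

1.5736 bits


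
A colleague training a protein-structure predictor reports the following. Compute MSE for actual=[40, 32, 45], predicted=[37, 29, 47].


Squared errors: (40-37)²=9, (32-29)²=9, (45-47)²=4
Sum = 22
MSE = 22/3 = 22/3

22/3


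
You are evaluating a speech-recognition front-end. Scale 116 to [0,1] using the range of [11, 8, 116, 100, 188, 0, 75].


min=0, max=188
(116-0)/(188-0) = 116/188 = 0.617

0.617


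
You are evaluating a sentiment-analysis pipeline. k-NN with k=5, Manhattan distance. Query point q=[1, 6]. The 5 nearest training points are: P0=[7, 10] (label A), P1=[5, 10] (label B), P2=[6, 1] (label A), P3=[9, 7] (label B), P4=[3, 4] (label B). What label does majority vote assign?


d(q,P0) = 10  (label A)
d(q,P1) = 8  (label B)
d(q,P2) = 10  (label A)
d(q,P3) = 9  (label B)
d(q,P4) = 4  (label B)
Votes: A=2, B=3
Majority → B

B


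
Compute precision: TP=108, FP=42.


Precision = TP/(TP+FP)
= 108/(108+42)
= 108/150 = 72.0%

72.0%


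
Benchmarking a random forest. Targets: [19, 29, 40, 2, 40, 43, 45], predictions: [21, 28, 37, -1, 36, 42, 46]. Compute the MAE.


Absolute errors: |19-21|=2, |29-28|=1, |40-37|=3, |2+ 1|=3, |40-36|=4, |43-42|=1, |45-46|=1
Sum = 15
MAE = 15/7 = 15/7

15/7


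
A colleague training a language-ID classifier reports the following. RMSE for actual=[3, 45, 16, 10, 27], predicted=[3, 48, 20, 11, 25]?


MSE = 30/5 = 6
RMSE = √(30/5) = 2.4495

2.4495


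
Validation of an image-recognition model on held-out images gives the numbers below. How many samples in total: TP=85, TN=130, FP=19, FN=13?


Total = TP + TN + FP + FN
= 85 + 130 + 19 + 13
= 247
(Predicted positive: 104, predicted negative: 143)

247


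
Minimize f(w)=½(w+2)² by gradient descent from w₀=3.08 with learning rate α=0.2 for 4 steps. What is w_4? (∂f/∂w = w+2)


step 1: grad = 3.08+2 = 5.08; w = 3.08 - 0.2·(5.08) = 2.064
step 2: grad = 2.064+2 = 4.064; w = 2.064 - 0.2·(4.064) = 1.2512
step 3: grad = 1.2512+2 = 3.2512; w = 1.2512 - 0.2·(3.2512) = 0.60096
step 4: grad = 0.60096+2 = 2.60096; w = 0.60096 - 0.2·(2.60096) = 0.080768

0.080768


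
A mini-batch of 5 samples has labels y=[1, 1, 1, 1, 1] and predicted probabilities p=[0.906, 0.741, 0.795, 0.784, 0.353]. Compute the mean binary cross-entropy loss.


L[0] = -ln(0.906) = 0.0987
L[1] = -ln(0.741) = 0.2998
L[2] = -ln(0.795) = 0.2294
L[3] = -ln(0.784) = 0.2433
L[4] = -ln(0.353) = 1.0413
mean = (0.0987 + 0.2998 + 0.2294 + 0.2433 + 1.0413)/5 = 0.3825

0.3825


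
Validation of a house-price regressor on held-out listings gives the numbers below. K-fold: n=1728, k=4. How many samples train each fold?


Fold size = 1728/4 = 432
Training per fold = 1728 - 432 = 1296

1296


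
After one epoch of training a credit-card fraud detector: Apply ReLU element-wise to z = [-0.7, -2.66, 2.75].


ReLU(-0.7) = max(0, -0.7) = 0.0
ReLU(-2.66) = max(0, -2.66) = 0.0
ReLU(2.75) = max(0, 2.75) = 2.75
result = [0.0, 0.0, 2.75]

[0.0, 0.0, 2.75]


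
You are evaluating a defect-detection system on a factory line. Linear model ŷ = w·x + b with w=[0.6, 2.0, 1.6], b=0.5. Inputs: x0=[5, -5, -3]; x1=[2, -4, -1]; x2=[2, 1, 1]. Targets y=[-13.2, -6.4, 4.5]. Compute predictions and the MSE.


ŷ0 = (0.6)·(5) + (2.0)·(-5) + (1.6)·(-3) + 0.5 = -11.3
ŷ1 = (0.6)·(2) + (2.0)·(-4) + (1.6)·(-1) + 0.5 = -7.9
ŷ2 = (0.6)·(2) + (2.0)·(1) + (1.6)·(1) + 0.5 = 5.3
errors² = [3.61, 2.25, 0.64]
MSE = 6.5000/3 = 2.1667

2.1667


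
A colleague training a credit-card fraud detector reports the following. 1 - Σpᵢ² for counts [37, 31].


Probabilities: [37/68, 31/68] ≈ [0.5441, 0.4559]
Σpᵢ² = (1369 + 961)/68² = 2330/4624
Gini = 1 - Σpᵢ² = 1 - 2330/4624 = 0.4961

0.4961


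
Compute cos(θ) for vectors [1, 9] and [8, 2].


A·B = 1·8 + 9·2 = 26
‖A‖ = √82 = 9.0554, ‖B‖ = √68 = 8.2462
cos = 26/(√82·√68) = 26/√5576 = 0.3482

0.3482


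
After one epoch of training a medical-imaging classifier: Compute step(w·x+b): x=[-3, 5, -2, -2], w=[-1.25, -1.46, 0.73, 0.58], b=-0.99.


z = (-3)·(-1.25) + (5)·(-1.46) + (-2)·(0.73) + (-2)·(0.58) - 0.99
  = -7.16
step(z) = 0 (z<0)

0


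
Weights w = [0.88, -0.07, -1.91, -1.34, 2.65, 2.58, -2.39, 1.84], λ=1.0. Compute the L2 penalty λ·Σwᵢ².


‖w‖₂² = (0.88)² + (-0.07)² + (-1.91)² + (-1.34)² + (2.65)² + (2.58)² + (-2.39)² + (1.84)²
     = 0.7744 + 0.0049 + 3.6481 + 1.7956 + 7.0225 + 6.6564 + 5.7121 + 3.3856
     = 28.9996
λ·‖w‖₂² = 1.0·28.9996 = 28.9996

28.9996


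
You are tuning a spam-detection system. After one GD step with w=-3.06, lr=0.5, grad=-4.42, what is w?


w_new = w - α·∇
= -3.06 - 0.5·-4.42
= -3.06 + 2.21
= -0.85

-0.85


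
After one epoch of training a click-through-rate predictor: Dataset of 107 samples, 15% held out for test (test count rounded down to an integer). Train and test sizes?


Test = ⌊107·15/100⌋ = 16
Train = 107 - 16 = 91

Train: 91, Test: 16


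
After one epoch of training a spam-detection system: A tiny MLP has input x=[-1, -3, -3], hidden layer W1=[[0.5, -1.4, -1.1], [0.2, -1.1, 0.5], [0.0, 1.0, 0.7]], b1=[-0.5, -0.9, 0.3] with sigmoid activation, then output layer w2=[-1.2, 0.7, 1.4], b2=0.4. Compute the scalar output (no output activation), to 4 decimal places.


z1[0] = (0.5)·(-1) + (-1.4)·(-3) + (-1.1)·(-3) - 0.5 = 6.5
z1[1] = (0.2)·(-1) + (-1.1)·(-3) + (0.5)·(-3) - 0.9 = 0.7
z1[2] = (0.0)·(-1) + (1.0)·(-3) + (0.7)·(-3) + 0.3 = -4.8
h = sigmoid(z1) = [0.9985, 0.6682, 0.0082]
output = (-1.2)·(0.9985) + (0.7)·(0.6682) + (1.4)·(0.0082) + 0.4 = -0.319

-0.319


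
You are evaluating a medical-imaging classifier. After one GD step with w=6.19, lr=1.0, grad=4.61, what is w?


w_new = w - α·∇
= 6.19 - 1.0·4.61
= 6.19 - 4.61
= 1.58

1.58


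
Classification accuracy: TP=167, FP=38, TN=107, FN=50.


Accuracy = (TP+TN)/(TP+TN+FP+FN)
= (167+107)/(362)
= 274/362 = 75.69%

75.69%


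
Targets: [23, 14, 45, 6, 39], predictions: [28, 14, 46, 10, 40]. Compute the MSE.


Squared errors: (23-28)²=25, (14-14)²=0, (45-46)²=1, (6-10)²=16, (39-40)²=1
Sum = 43
MSE = 43/5 = 43/5

43/5


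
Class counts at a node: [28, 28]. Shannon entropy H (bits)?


Probabilities: [28/56, 28/56] ≈ [0.5, 0.5]
H = -((28/56)·log₂(28/56) + (28/56)·log₂(28/56))
  = 1.0 bits

1.0 bits


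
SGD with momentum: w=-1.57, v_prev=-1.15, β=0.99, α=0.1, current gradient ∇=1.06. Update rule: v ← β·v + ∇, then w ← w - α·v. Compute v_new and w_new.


v_new = 0.99·-1.15 + 1.06 = -1.1385 + 1.06 = -0.0785
w_new = -1.57 - 0.1·-0.0785 = -1.57 + 0.00785 = -1.56215

v_new=-0.0785, w_new=-1.56215


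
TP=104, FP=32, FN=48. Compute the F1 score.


Precision = 104/136 = 0.7647
Recall = 104/152 = 0.6842
F1 = 2·P·R/(P+R) = 2·TP/(2·TP+FP+FN) = 208/(208+32+48) = 208/288 = 0.7222

0.7222


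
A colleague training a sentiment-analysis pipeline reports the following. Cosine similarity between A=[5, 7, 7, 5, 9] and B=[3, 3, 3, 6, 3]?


A·B = 5·3 + 7·3 + 7·3 + 5·6 + 9·3 = 114
‖A‖ = √229 = 15.1327, ‖B‖ = √72 = 8.4853
cos = 114/(√229·√72) = 114/√16488 = 0.8878

0.8878


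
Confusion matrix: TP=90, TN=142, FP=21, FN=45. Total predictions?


Total = TP + TN + FP + FN
= 90 + 142 + 21 + 45
= 298
(Predicted positive: 111, predicted negative: 187)

298


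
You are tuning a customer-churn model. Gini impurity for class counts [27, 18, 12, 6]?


Probabilities: [27/63, 18/63, 12/63, 6/63] ≈ [0.4286, 0.2857, 0.1905, 0.0952]
Σpᵢ² = (729 + 324 + 144 + 36)/63² = 1233/3969
Gini = 1 - Σpᵢ² = 1 - 1233/3969 = 0.6893

0.6893


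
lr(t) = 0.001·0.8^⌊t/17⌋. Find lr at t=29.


n_drops = ⌊29/17⌋ = 1
lr = 0.001·0.8^1 = 0.001·0.8 = 0.0008

0.0008


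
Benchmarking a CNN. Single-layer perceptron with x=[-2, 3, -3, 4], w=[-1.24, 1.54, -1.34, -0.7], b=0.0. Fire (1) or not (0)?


z = (-2)·(-1.24) + (3)·(1.54) + (-3)·(-1.34) + (4)·(-0.7) + 0.0
  = 8.32
step(z) = 1 (z≥0)

1


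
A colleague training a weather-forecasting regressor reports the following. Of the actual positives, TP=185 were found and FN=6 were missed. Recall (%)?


Recall = TP/(TP+FN)
= 185/(185+6)
= 185/191 = 96.86%

96.86%


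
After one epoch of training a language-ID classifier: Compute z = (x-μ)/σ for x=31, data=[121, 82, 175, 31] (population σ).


μ = 102.25, σ = 52.7512
z = (31 - 102.25)/52.7512 = -1.3507

-1.3507


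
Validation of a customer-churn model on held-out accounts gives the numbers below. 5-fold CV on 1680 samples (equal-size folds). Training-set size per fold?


Fold size = 1680/5 = 336
Training per fold = 1680 - 336 = 1344

1344


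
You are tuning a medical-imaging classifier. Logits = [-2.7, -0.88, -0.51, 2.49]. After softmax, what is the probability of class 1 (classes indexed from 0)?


Exponentials: e^-2.7=0.0672, e^-0.88=0.4148, e^-0.51=0.6005, e^2.49=12.0613
Sum = 13.1438
Softmax = [0.0051, 0.0316, 0.0457, 0.9176]
p[1] = 0.4148/13.1438 = 0.0316

0.0316


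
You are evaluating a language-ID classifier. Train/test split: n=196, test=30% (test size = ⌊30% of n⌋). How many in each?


Test = ⌊196·30/100⌋ = 58
Train = 196 - 58 = 138

Train: 138, Test: 58


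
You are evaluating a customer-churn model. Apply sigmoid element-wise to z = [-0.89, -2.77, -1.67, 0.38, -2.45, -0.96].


σ(-0.89) = 1/(1+e^0.89) = 0.2911
σ(-2.77) = 1/(1+e^2.77) = 0.059
σ(-1.67) = 1/(1+e^1.67) = 0.1584
σ(0.38) = 1/(1+e^-0.38) = 0.5939
σ(-2.45) = 1/(1+e^2.45) = 0.0794
σ(-0.96) = 1/(1+e^0.96) = 0.2769
result = [0.2911, 0.059, 0.1584, 0.5939, 0.0794, 0.2769]

[0.2911, 0.059, 0.1584, 0.5939, 0.0794, 0.2769]


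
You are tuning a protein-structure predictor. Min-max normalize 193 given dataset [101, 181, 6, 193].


min=6, max=193
(193-6)/(193-6) = 187/187 = 1.0

1.0


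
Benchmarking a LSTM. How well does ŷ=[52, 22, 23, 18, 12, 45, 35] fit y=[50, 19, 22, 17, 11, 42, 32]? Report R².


ȳ = 27.5714
SS_res = Σ(y-ŷ)² = 34
SS_tot = Σ(y-ȳ)² = 1221.71
R² = 1 - SS_res/SS_tot = 1 - 0.0278 = 0.9722

0.9722


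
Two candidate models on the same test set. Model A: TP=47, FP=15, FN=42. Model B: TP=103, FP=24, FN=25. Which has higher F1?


Model A: P=47/62=0.7581, R=47/89=0.5281, F1=2PR/(P+R)=2TP/(2TP+FP+FN)=94/151=0.6225
Model B: P=103/127=0.811, R=103/128=0.8047, F1=2PR/(P+R)=2TP/(2TP+FP+FN)=206/255=0.8078
0.6225 < 0.8078 → Model B

Model B


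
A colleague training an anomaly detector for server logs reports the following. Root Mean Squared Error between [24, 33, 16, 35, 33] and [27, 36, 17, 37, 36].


MSE = 32/5 = 6.4
RMSE = √(32/5) = 2.5298

2.5298


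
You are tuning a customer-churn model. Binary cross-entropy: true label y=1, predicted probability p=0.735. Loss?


BCE = -[y·ln(p) + (1-y)·ln(1-p)]
= -1·ln(0.735) - 0
= -ln(0.735) = 0.3079

0.3079


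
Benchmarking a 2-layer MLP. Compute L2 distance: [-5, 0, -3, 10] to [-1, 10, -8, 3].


d = √((-5+ 1)² + (0-10)² + (-3+ 8)² + (10-3)²)
  = √(16 + 100 + 25 + 49)
  = √190 = 13.784

13.784


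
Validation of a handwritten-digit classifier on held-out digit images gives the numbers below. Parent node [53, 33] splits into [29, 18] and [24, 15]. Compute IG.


Parent = [53, 33], H_parent = 0.9606
H_left = 0.9601 (n=47), H_right = 0.9612 (n=39)
H_children = (47/86)·0.9601 + (39/86)·0.9612 = 0.9606
IG = 0.9606 - 0.9606 = 0.0

0.0


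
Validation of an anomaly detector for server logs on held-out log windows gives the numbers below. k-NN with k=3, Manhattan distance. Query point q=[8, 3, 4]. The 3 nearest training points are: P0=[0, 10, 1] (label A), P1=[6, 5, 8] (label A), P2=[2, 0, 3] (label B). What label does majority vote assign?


d(q,P0) = 18  (label A)
d(q,P1) = 8  (label A)
d(q,P2) = 10  (label B)
Votes: A=2, B=1
Majority → A

A


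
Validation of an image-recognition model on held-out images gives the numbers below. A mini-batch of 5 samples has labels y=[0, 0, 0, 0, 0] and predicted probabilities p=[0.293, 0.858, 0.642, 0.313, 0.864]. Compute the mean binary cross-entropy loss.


L[0] = -ln(1-0.293) = -ln(0.707) = 0.3467
L[1] = -ln(1-0.858) = -ln(0.142) = 1.9519
L[2] = -ln(1-0.642) = -ln(0.358) = 1.0272
L[3] = -ln(1-0.313) = -ln(0.687) = 0.3754
L[4] = -ln(1-0.864) = -ln(0.136) = 1.9951
mean = (0.3467 + 1.9519 + 1.0272 + 0.3754 + 1.9951)/5 = 1.1393

1.1393


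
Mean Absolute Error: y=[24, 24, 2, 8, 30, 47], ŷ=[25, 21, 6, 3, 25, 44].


Absolute errors: |24-25|=1, |24-21|=3, |2-6|=4, |8-3|=5, |30-25|=5, |47-44|=3
Sum = 21
MAE = 21/6 = 7/2

7/2


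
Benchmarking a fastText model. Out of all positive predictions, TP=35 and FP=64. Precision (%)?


Precision = TP/(TP+FP)
= 35/(35+64)
= 35/99 = 35.35%

35.35%


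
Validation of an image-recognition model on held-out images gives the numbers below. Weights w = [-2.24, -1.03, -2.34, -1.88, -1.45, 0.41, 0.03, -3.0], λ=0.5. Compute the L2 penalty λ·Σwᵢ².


‖w‖₂² = (-2.24)² + (-1.03)² + (-2.34)² + (-1.88)² + (-1.45)² + (0.41)² + (0.03)² + (-3.0)²
     = 5.0176 + 1.0609 + 5.4756 + 3.5344 + 2.1025 + 0.1681 + 0.0009 + 9
     = 26.36
λ·‖w‖₂² = 0.5·26.36 = 13.18

13.18


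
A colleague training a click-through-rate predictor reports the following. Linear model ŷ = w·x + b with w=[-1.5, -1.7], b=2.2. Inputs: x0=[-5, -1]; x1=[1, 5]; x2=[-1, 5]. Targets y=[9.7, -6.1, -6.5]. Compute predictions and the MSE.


ŷ0 = (-1.5)·(-5) + (-1.7)·(-1) + 2.2 = 11.4
ŷ1 = (-1.5)·(1) + (-1.7)·(5) + 2.2 = -7.8
ŷ2 = (-1.5)·(-1) + (-1.7)·(5) + 2.2 = -4.8
errors² = [2.89, 2.89, 2.89]
MSE = 8.6700/3 = 2.89

2.89


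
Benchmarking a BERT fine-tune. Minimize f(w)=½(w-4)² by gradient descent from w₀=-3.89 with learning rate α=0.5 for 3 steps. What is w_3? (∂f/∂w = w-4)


step 1: grad = -3.89-4 = -7.89; w = -3.89 - 0.5·(-7.89) = 0.055
step 2: grad = 0.055-4 = -3.945; w = 0.055 - 0.5·(-3.945) = 2.0275
step 3: grad = 2.0275-4 = -1.9725; w = 2.0275 - 0.5·(-1.9725) = 3.01375

3.01375


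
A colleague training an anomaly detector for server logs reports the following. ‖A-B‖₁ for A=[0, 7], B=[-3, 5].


d = |0+ 3| + |7-5|
  = 3 + 2
  = 5

5


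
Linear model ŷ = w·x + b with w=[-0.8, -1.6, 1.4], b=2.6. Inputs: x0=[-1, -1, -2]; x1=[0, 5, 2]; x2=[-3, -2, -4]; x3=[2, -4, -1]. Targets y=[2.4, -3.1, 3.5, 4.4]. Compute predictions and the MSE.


ŷ0 = (-0.8)·(-1) + (-1.6)·(-1) + (1.4)·(-2) + 2.6 = 2.2
ŷ1 = (-0.8)·(0) + (-1.6)·(5) + (1.4)·(2) + 2.6 = -2.6
ŷ2 = (-0.8)·(-3) + (-1.6)·(-2) + (1.4)·(-4) + 2.6 = 2.6
ŷ3 = (-0.8)·(2) + (-1.6)·(-4) + (1.4)·(-1) + 2.6 = 6.0
errors² = [0.04, 0.25, 0.81, 2.56]
MSE = 3.6600/4 = 0.915

0.915


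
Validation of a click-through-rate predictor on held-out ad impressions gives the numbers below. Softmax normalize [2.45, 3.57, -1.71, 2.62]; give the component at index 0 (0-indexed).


Exponentials: e^2.45=11.5883, e^3.57=35.5166, e^-1.71=0.1809, e^2.62=13.7357
Sum = 61.0215
Softmax = [0.1899, 0.582, 0.003, 0.2251]
p[0] = 11.5883/61.0215 = 0.1899

0.1899


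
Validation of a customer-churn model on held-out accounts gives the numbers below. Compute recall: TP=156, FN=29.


Recall = TP/(TP+FN)
= 156/(156+29)
= 156/185 = 84.32%

84.32%


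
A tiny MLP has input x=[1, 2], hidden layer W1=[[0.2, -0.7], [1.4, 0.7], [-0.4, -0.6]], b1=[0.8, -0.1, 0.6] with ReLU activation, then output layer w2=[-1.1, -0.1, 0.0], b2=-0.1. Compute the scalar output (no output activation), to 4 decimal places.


z1[0] = (0.2)·(1) + (-0.7)·(2) + 0.8 = -0.4
z1[1] = (1.4)·(1) + (0.7)·(2) - 0.1 = 2.7
z1[2] = (-0.4)·(1) + (-0.6)·(2) + 0.6 = -1.0
h = ReLU(z1) = [0.0, 2.7, 0.0]
output = (-1.1)·(0.0) + (-0.1)·(2.7) + (0.0)·(0.0) - 0.1 = -0.37

-0.37


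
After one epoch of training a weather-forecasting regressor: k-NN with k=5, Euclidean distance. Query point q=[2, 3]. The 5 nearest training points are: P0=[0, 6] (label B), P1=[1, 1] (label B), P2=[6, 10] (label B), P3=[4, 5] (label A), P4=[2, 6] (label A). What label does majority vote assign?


d(q,P0) = 3.6056  (label B)
d(q,P1) = 2.2361  (label B)
d(q,P2) = 8.0623  (label B)
d(q,P3) = 2.8284  (label A)
d(q,P4) = 3.0  (label A)
Votes: A=2, B=3
Majority → B

B


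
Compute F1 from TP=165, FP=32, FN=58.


Precision = 165/197 = 0.8376
Recall = 165/223 = 0.7399
F1 = 2·P·R/(P+R) = 2·TP/(2·TP+FP+FN) = 330/(330+32+58) = 330/420 = 0.7857

0.7857


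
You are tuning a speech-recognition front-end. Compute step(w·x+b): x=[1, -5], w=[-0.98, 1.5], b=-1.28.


z = (1)·(-0.98) + (-5)·(1.5) - 1.28
  = -9.76
step(z) = 0 (z<0)

0


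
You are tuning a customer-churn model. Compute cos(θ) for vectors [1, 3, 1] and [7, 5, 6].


A·B = 1·7 + 3·5 + 1·6 = 28
‖A‖ = √11 = 3.3166, ‖B‖ = √110 = 10.4881
cos = 28/(√11·√110) = 28/√1210 = 0.8049

0.8049


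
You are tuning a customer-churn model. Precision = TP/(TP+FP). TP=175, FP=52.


Precision = TP/(TP+FP)
= 175/(175+52)
= 175/227 = 77.09%

77.09%


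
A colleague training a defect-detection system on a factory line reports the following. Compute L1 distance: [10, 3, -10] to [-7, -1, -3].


d = |10+ 7| + |3+ 1| + |-10+ 3|
  = 17 + 4 + 7
  = 28

28


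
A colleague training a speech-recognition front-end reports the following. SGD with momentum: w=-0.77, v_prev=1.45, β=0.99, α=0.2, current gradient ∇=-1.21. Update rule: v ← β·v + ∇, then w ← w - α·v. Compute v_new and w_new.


v_new = 0.99·1.45 - 1.21 = 1.4355 - 1.21 = 0.2255
w_new = -0.77 - 0.2·0.2255 = -0.77 - 0.0451 = -0.8151

v_new=0.2255, w_new=-0.8151


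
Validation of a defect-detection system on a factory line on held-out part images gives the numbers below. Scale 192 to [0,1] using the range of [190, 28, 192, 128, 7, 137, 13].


min=7, max=192
(192-7)/(192-7) = 185/185 = 1.0

1.0


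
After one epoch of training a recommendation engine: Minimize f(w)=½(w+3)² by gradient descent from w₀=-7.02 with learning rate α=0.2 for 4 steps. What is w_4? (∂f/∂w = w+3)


step 1: grad = -7.02+3 = -4.02; w = -7.02 - 0.2·(-4.02) = -6.216
step 2: grad = -6.216+3 = -3.216; w = -6.216 - 0.2·(-3.216) = -5.5728
step 3: grad = -5.5728+3 = -2.5728; w = -5.5728 - 0.2·(-2.5728) = -5.05824
step 4: grad = -5.05824+3 = -2.05824; w = -5.05824 - 0.2·(-2.05824) = -4.646592

-4.646592


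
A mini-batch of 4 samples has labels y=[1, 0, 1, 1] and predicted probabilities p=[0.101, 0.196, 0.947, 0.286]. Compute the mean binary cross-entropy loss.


L[0] = -ln(0.101) = 2.2926
L[1] = -ln(1-0.196) = -ln(0.804) = 0.2182
L[2] = -ln(0.947) = 0.0545
L[3] = -ln(0.286) = 1.2518
mean = (2.2926 + 0.2182 + 0.0545 + 1.2518)/4 = 0.9543

0.9543


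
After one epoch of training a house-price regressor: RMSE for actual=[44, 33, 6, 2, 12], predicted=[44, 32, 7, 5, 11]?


MSE = 12/5 = 2.4
RMSE = √(12/5) = 1.5492

1.5492


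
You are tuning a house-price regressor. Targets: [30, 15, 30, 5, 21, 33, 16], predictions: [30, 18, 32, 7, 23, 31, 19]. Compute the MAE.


Absolute errors: |30-30|=0, |15-18|=3, |30-32|=2, |5-7|=2, |21-23|=2, |33-31|=2, |16-19|=3
Sum = 14
MAE = 14/7 = 2

2


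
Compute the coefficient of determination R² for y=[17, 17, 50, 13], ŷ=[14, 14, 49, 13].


ȳ = 24.25
SS_res = Σ(y-ŷ)² = 19
SS_tot = Σ(y-ȳ)² = 894.75
R² = 1 - SS_res/SS_tot = 1 - 0.0212 = 0.9788

0.9788


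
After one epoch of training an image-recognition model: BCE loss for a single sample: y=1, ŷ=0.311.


BCE = -[y·ln(p) + (1-y)·ln(1-p)]
= -1·ln(0.311) - 0
= -ln(0.311) = 1.168

1.168


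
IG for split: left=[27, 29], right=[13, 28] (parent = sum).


Parent = [40, 57], H_parent = 0.9777
H_left = 0.9991 (n=56), H_right = 0.9012 (n=41)
H_children = (56/97)·0.9991 + (41/97)·0.9012 = 0.9577
IG = 0.9777 - 0.9577 = 0.02

0.02


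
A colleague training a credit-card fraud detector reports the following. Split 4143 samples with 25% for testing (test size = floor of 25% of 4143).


Test = ⌊4143·25/100⌋ = 1035
Train = 4143 - 1035 = 3108

Train: 3108, Test: 1035


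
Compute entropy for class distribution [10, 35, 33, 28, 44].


Probabilities: [10/150, 35/150, 33/150, 28/150, 44/150] ≈ [0.0667, 0.2333, 0.22, 0.1867, 0.2933]
H = -((10/150)·log₂(10/150) + (35/150)·log₂(35/150) + (33/150)·log₂(33/150) + (28/150)·log₂(28/150) + (44/150)·log₂(44/150))
  = 2.202 bits

2.202 bits


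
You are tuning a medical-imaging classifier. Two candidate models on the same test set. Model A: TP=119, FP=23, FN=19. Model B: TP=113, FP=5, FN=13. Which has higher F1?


Model A: P=119/142=0.838, R=119/138=0.8623, F1=2PR/(P+R)=2TP/(2TP+FP+FN)=238/280=0.85
Model B: P=113/118=0.9576, R=113/126=0.8968, F1=2PR/(P+R)=2TP/(2TP+FP+FN)=226/244=0.9262
0.85 < 0.9262 → Model B

Model B


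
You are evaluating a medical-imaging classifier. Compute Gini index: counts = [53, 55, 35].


Probabilities: [53/143, 55/143, 35/143] ≈ [0.3706, 0.3846, 0.2448]
Σpᵢ² = (2809 + 3025 + 1225)/143² = 7059/20449
Gini = 1 - Σpᵢ² = 1 - 7059/20449 = 0.6548

0.6548


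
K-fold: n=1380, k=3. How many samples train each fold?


Fold size = 1380/3 = 460
Training per fold = 1380 - 460 = 920

920


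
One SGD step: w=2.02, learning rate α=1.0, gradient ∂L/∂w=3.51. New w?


w_new = w - α·∇
= 2.02 - 1.0·3.51
= 2.02 - 3.51
= -1.49

-1.49


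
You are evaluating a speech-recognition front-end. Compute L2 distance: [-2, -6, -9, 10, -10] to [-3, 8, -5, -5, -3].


d = √((-2+ 3)² + (-6-8)² + (-9+ 5)² + (10+ 5)² + (-10+ 3)²)
  = √(1 + 196 + 16 + 225 + 49)
  = √487 = 22.0681

22.0681


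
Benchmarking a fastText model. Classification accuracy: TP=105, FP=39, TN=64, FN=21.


Accuracy = (TP+TN)/(TP+TN+FP+FN)
= (105+64)/(229)
= 169/229 = 73.8%

73.8%


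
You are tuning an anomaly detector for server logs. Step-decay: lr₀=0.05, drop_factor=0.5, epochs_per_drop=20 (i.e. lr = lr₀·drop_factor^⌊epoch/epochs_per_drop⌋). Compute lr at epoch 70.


n_drops = ⌊70/20⌋ = 3
lr = 0.05·0.5^3 = 0.05·0.125 = 0.00625

0.00625


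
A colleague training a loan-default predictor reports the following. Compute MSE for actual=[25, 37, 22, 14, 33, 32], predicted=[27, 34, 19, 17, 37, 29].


Squared errors: (25-27)²=4, (37-34)²=9, (22-19)²=9, (14-17)²=9, (33-37)²=16, (32-29)²=9
Sum = 56
MSE = 56/6 = 28/3

28/3


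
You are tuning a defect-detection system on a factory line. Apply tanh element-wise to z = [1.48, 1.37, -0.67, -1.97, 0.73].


tanh(1.48) = 0.9015
tanh(1.37) = 0.8787
tanh(-0.67) = -0.585
tanh(-1.97) = -0.9618
tanh(0.73) = 0.6231
result = [0.9015, 0.8787, -0.585, -0.9618, 0.6231]

[0.9015, 0.8787, -0.585, -0.9618, 0.6231]


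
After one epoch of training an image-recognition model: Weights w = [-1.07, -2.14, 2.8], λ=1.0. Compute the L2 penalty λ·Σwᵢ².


‖w‖₂² = (-1.07)² + (-2.14)² + (2.8)²
     = 1.1449 + 4.5796 + 7.84
     = 13.5645
λ·‖w‖₂² = 1.0·13.5645 = 13.5645

13.5645


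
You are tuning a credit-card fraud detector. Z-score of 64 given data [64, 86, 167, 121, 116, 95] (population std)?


μ = 108.1667, σ = 32.411
z = (64 - 108.1667)/32.411 = -1.3627

-1.3627
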